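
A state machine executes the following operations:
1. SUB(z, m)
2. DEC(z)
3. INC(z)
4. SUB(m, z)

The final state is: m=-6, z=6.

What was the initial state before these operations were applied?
m=0, z=6

Working backwards:
Final state: m=-6, z=6
Before step 4 (SUB(m, z)): m=0, z=6
Before step 3 (INC(z)): m=0, z=5
Before step 2 (DEC(z)): m=0, z=6
Before step 1 (SUB(z, m)): m=0, z=6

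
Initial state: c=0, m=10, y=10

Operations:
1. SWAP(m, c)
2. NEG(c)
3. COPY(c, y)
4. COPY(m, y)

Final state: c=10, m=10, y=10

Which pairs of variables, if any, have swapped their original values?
None

Comparing initial and final values:
m: 10 → 10
c: 0 → 10
y: 10 → 10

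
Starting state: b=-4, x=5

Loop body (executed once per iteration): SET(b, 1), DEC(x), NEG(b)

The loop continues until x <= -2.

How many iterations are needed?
7

Tracing iterations:
Initial: b=-4, x=5
After iteration 1: b=-1, x=4
After iteration 2: b=-1, x=3
After iteration 3: b=-1, x=2
After iteration 4: b=-1, x=1
After iteration 5: b=-1, x=0
After iteration 6: b=-1, x=-1
After iteration 7: b=-1, x=-2
x <= -2 now holds, so the loop exits after 7 iterations.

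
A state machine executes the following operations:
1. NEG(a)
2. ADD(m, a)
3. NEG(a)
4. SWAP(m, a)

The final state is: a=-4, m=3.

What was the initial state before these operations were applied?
a=3, m=-1

Working backwards:
Final state: a=-4, m=3
Before step 4 (SWAP(m, a)): a=3, m=-4
Before step 3 (NEG(a)): a=-3, m=-4
Before step 2 (ADD(m, a)): a=-3, m=-1
Before step 1 (NEG(a)): a=3, m=-1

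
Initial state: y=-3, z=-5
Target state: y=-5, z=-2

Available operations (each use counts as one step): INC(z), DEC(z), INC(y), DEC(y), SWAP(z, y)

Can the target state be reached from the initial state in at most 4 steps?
Yes

Path (2 steps): INC(y) → SWAP(z, y)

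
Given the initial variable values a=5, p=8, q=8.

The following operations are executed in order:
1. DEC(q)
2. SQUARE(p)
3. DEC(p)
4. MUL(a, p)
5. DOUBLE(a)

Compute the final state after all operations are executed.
{a: 630, p: 63, q: 7}

Step-by-step execution:
Initial: a=5, p=8, q=8
After step 1 (DEC(q)): a=5, p=8, q=7
After step 2 (SQUARE(p)): a=5, p=64, q=7
After step 3 (DEC(p)): a=5, p=63, q=7
After step 4 (MUL(a, p)): a=315, p=63, q=7
After step 5 (DOUBLE(a)): a=630, p=63, q=7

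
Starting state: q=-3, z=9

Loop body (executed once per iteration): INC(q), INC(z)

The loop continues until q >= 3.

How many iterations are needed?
6

Tracing iterations:
Initial: q=-3, z=9
After iteration 1: q=-2, z=10
After iteration 2: q=-1, z=11
After iteration 3: q=0, z=12
After iteration 4: q=1, z=13
After iteration 5: q=2, z=14
After iteration 6: q=3, z=15
q >= 3 now holds, so the loop exits after 6 iterations.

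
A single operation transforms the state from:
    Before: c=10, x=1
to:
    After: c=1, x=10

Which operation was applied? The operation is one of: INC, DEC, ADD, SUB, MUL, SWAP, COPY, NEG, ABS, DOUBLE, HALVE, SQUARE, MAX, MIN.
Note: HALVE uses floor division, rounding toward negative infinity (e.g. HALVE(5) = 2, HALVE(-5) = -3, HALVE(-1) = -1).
SWAP(x, c)

Analyzing the change:
Before: c=10, x=1
After: c=1, x=10
Variable x changed from 1 to 10
Variable c changed from 10 to 1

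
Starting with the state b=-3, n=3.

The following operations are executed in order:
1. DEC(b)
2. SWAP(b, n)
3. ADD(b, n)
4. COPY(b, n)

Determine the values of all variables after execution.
{b: -4, n: -4}

Step-by-step execution:
Initial: b=-3, n=3
After step 1 (DEC(b)): b=-4, n=3
After step 2 (SWAP(b, n)): b=3, n=-4
After step 3 (ADD(b, n)): b=-1, n=-4
After step 4 (COPY(b, n)): b=-4, n=-4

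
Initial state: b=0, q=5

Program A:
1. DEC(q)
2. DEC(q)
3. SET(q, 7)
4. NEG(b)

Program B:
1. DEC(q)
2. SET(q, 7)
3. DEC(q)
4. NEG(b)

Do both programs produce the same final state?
No

Program A final state: b=0, q=7
Program B final state: b=0, q=6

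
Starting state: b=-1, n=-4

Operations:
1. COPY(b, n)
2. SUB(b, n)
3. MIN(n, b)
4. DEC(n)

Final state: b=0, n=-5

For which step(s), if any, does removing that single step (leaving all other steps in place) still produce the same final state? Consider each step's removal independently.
Step(s) 3

Testing removal of each single step:
Without step 1: final = b=3, n=-5 (different)
Without step 2: final = b=-4, n=-5 (different)
Without step 3: final = b=0, n=-5 (same)
Without step 4: final = b=0, n=-4 (different)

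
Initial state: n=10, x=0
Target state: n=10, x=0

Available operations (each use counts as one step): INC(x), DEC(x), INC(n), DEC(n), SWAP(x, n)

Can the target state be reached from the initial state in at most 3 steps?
Yes

Path (0 steps): 0 steps (already at target)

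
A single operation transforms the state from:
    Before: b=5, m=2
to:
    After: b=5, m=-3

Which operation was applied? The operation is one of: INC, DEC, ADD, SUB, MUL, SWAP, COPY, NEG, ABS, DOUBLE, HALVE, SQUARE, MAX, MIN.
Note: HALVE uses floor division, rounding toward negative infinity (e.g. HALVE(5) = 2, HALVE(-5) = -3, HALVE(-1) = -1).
SUB(m, b)

Analyzing the change:
Before: b=5, m=2
After: b=5, m=-3
Variable m changed from 2 to -3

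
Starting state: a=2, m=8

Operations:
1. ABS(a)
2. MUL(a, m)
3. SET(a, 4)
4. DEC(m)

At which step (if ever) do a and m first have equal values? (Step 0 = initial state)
Never

a and m never become equal during execution.

Comparing values at each step:
Initial: a=2, m=8
After step 1: a=2, m=8
After step 2: a=16, m=8
After step 3: a=4, m=8
After step 4: a=4, m=7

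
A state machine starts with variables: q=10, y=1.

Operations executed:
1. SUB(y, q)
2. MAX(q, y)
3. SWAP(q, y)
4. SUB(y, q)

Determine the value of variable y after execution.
y = 19

Tracing execution:
Step 1: SUB(y, q) → y = -9
Step 2: MAX(q, y) → y = -9
Step 3: SWAP(q, y) → y = 10
Step 4: SUB(y, q) → y = 19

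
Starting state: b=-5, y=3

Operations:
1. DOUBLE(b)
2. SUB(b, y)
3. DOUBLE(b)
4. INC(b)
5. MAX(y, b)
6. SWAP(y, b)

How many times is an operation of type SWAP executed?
1

Counting SWAP operations:
Step 6: SWAP(y, b) ← SWAP
Total: 1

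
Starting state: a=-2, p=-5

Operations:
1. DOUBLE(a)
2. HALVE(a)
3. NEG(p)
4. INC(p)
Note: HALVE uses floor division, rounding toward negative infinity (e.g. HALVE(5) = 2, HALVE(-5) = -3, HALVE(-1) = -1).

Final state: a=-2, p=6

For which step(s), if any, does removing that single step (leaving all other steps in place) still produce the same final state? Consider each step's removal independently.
None - removing any single step changes the final result

Testing removal of each single step:
Without step 1: final = a=-1, p=6 (different)
Without step 2: final = a=-4, p=6 (different)
Without step 3: final = a=-2, p=-4 (different)
Without step 4: final = a=-2, p=5 (different)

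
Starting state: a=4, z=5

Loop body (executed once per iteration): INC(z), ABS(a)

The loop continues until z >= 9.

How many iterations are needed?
4

Tracing iterations:
Initial: a=4, z=5
After iteration 1: a=4, z=6
After iteration 2: a=4, z=7
After iteration 3: a=4, z=8
After iteration 4: a=4, z=9
z >= 9 now holds, so the loop exits after 4 iterations.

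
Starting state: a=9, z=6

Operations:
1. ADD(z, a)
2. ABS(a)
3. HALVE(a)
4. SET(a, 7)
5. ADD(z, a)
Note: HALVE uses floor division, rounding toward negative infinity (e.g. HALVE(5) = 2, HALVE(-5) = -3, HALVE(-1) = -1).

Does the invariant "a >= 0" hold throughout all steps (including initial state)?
Yes

The invariant holds at every step.

State at each step:
Initial: a=9, z=6
After step 1: a=9, z=15
After step 2: a=9, z=15
After step 3: a=4, z=15
After step 4: a=7, z=15
After step 5: a=7, z=22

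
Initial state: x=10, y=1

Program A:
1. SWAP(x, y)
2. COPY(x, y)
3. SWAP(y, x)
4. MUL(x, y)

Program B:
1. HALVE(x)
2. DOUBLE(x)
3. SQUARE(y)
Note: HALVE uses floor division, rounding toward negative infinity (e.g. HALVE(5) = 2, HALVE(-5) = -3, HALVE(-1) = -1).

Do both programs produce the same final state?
No

Program A final state: x=100, y=10
Program B final state: x=10, y=1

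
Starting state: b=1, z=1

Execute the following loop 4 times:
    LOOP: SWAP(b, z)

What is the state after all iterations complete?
b=1, z=1

Iteration trace:
Start: b=1, z=1
After iteration 1: b=1, z=1
After iteration 2: b=1, z=1
After iteration 3: b=1, z=1
After iteration 4: b=1, z=1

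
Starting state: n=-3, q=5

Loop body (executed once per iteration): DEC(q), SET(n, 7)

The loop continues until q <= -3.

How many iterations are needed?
8

Tracing iterations:
Initial: n=-3, q=5
After iteration 1: n=7, q=4
After iteration 2: n=7, q=3
After iteration 3: n=7, q=2
After iteration 4: n=7, q=1
After iteration 5: n=7, q=0
After iteration 6: n=7, q=-1
After iteration 7: n=7, q=-2
After iteration 8: n=7, q=-3
q <= -3 now holds, so the loop exits after 8 iterations.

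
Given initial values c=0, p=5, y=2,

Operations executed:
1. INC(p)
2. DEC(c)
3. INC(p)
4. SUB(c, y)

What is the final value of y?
y = 2

Tracing execution:
Step 1: INC(p) → y = 2
Step 2: DEC(c) → y = 2
Step 3: INC(p) → y = 2
Step 4: SUB(c, y) → y = 2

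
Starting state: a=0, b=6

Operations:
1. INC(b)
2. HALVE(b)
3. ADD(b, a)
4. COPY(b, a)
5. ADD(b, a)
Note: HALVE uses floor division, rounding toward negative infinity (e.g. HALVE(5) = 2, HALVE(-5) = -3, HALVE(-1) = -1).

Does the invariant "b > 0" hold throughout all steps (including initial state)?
No, violated after step 4

The invariant is violated after step 4.

State at each step:
Initial: a=0, b=6
After step 1: a=0, b=7
After step 2: a=0, b=3
After step 3: a=0, b=3
After step 4: a=0, b=0
After step 5: a=0, b=0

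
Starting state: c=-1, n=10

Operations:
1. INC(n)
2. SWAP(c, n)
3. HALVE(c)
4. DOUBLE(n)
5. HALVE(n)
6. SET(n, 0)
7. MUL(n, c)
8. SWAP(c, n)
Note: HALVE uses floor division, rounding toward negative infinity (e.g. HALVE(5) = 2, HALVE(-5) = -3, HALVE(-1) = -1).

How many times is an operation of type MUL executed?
1

Counting MUL operations:
Step 7: MUL(n, c) ← MUL
Total: 1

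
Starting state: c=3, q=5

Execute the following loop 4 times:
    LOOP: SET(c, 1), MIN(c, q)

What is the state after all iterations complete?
c=1, q=5

Iteration trace:
Start: c=3, q=5
After iteration 1: c=1, q=5
After iteration 2: c=1, q=5
After iteration 3: c=1, q=5
After iteration 4: c=1, q=5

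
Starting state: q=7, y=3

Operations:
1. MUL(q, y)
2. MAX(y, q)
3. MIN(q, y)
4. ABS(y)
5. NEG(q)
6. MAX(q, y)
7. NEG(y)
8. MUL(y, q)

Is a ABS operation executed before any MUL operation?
No

First ABS: step 4
First MUL: step 1
Since 4 > 1, MUL comes first.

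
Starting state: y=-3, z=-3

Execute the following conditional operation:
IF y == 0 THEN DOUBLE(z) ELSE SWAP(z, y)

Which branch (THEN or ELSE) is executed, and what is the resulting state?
Branch: ELSE, Final state: y=-3, z=-3

Evaluating condition: y == 0
y = -3
Condition is False, so ELSE branch executes
After SWAP(z, y): y=-3, z=-3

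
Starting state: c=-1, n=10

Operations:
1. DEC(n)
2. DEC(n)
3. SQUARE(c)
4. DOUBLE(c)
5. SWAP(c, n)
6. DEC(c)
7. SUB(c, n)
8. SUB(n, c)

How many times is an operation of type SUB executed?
2

Counting SUB operations:
Step 7: SUB(c, n) ← SUB
Step 8: SUB(n, c) ← SUB
Total: 2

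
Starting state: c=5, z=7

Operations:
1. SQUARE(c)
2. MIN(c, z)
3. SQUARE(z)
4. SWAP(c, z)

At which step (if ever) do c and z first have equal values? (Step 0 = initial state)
Step 2

c and z first become equal after step 2.

Comparing values at each step:
Initial: c=5, z=7
After step 1: c=25, z=7
After step 2: c=7, z=7 ← equal!
After step 3: c=7, z=49
After step 4: c=49, z=7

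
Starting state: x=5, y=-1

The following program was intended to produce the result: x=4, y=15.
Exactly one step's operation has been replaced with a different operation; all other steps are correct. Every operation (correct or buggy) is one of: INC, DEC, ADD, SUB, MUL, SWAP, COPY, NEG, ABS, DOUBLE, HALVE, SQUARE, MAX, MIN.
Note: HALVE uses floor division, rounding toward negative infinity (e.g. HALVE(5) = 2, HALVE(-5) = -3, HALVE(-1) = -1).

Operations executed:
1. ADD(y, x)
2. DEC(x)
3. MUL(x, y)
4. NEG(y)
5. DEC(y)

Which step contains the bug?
Step 4

Trace with buggy code:
Initial: x=5, y=-1
After step 1: x=5, y=4
After step 2: x=4, y=4
After step 3: x=16, y=4
After step 4: x=16, y=-4
After step 5: x=16, y=-5
Actual final x=16, y=-5 ≠ expected x=4, y=15.
Step 4 is the only position where a single-operation replacement can produce the expected result.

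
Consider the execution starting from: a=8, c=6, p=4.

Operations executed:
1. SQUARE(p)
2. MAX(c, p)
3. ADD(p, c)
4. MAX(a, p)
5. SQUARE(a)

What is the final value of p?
p = 32

Tracing execution:
Step 1: SQUARE(p) → p = 16
Step 2: MAX(c, p) → p = 16
Step 3: ADD(p, c) → p = 32
Step 4: MAX(a, p) → p = 32
Step 5: SQUARE(a) → p = 32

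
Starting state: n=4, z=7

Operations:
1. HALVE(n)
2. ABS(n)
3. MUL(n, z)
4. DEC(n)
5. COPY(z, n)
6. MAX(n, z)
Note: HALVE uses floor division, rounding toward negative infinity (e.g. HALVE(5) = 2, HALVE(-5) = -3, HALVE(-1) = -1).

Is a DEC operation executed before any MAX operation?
Yes

First DEC: step 4
First MAX: step 6
Since 4 < 6, DEC comes first.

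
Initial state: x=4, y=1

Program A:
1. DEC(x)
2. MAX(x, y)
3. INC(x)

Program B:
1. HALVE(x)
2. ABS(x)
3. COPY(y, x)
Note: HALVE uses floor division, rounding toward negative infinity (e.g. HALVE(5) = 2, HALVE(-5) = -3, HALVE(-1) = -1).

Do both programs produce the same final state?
No

Program A final state: x=4, y=1
Program B final state: x=2, y=2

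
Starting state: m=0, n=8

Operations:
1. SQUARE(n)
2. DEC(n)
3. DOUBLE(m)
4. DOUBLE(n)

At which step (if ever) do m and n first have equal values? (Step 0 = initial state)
Never

m and n never become equal during execution.

Comparing values at each step:
Initial: m=0, n=8
After step 1: m=0, n=64
After step 2: m=0, n=63
After step 3: m=0, n=63
After step 4: m=0, n=126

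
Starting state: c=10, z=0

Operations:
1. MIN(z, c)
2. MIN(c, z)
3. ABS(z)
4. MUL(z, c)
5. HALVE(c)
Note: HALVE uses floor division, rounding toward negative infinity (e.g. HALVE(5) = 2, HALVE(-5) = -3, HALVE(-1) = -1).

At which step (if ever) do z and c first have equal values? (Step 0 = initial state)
Step 2

z and c first become equal after step 2.

Comparing values at each step:
Initial: z=0, c=10
After step 1: z=0, c=10
After step 2: z=0, c=0 ← equal!
After step 3: z=0, c=0 ← equal!
After step 4: z=0, c=0 ← equal!
After step 5: z=0, c=0 ← equal!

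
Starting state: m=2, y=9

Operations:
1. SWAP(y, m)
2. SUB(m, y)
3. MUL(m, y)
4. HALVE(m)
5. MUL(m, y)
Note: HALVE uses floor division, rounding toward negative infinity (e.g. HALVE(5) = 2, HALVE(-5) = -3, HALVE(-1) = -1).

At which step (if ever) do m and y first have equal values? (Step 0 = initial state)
Never

m and y never become equal during execution.

Comparing values at each step:
Initial: m=2, y=9
After step 1: m=9, y=2
After step 2: m=7, y=2
After step 3: m=14, y=2
After step 4: m=7, y=2
After step 5: m=14, y=2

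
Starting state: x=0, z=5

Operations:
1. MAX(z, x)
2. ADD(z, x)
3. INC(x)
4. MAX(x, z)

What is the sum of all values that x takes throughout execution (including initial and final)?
6

Values of x at each step:
Initial: x = 0
After step 1: x = 0
After step 2: x = 0
After step 3: x = 1
After step 4: x = 5
Sum = 0 + 0 + 0 + 1 + 5 = 6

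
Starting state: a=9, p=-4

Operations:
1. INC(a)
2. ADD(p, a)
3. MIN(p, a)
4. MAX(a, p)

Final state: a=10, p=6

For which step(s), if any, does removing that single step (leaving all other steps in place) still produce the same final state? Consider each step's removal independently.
Step(s) 3, 4

Testing removal of each single step:
Without step 1: final = a=9, p=5 (different)
Without step 2: final = a=10, p=-4 (different)
Without step 3: final = a=10, p=6 (same)
Without step 4: final = a=10, p=6 (same)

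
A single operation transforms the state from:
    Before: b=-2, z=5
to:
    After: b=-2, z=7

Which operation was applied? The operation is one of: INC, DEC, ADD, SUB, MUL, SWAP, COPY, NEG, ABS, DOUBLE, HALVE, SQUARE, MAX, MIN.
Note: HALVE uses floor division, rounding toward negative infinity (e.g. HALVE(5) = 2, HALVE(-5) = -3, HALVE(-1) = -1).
SUB(z, b)

Analyzing the change:
Before: b=-2, z=5
After: b=-2, z=7
Variable z changed from 5 to 7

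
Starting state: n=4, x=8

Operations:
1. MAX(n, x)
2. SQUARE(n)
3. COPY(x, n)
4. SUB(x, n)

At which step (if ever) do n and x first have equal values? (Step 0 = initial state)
Step 1

n and x first become equal after step 1.

Comparing values at each step:
Initial: n=4, x=8
After step 1: n=8, x=8 ← equal!
After step 2: n=64, x=8
After step 3: n=64, x=64 ← equal!
After step 4: n=64, x=0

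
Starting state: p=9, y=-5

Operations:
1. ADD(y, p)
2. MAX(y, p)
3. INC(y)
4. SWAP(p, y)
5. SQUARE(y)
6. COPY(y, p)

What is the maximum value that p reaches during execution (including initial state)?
10

Values of p at each step:
Initial: p = 9
After step 1: p = 9
After step 2: p = 9
After step 3: p = 9
After step 4: p = 10 ← maximum
After step 5: p = 10
After step 6: p = 10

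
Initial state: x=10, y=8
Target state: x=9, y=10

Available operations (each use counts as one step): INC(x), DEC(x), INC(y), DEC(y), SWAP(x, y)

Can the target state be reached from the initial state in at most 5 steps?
Yes

Path (2 steps): INC(y) → SWAP(x, y)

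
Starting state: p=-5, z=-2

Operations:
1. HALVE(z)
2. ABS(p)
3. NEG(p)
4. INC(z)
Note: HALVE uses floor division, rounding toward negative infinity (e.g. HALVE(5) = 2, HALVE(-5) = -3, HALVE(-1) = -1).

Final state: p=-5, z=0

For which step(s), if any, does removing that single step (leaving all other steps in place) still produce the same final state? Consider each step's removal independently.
None - removing any single step changes the final result

Testing removal of each single step:
Without step 1: final = p=-5, z=-1 (different)
Without step 2: final = p=5, z=0 (different)
Without step 3: final = p=5, z=0 (different)
Without step 4: final = p=-5, z=-1 (different)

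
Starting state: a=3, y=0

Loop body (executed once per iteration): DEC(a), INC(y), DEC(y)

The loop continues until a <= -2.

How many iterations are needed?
5

Tracing iterations:
Initial: a=3, y=0
After iteration 1: a=2, y=0
After iteration 2: a=1, y=0
After iteration 3: a=0, y=0
After iteration 4: a=-1, y=0
After iteration 5: a=-2, y=0
a <= -2 now holds, so the loop exits after 5 iterations.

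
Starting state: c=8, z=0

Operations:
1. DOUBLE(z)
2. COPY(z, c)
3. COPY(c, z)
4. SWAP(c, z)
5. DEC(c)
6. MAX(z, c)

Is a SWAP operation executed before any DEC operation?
Yes

First SWAP: step 4
First DEC: step 5
Since 4 < 5, SWAP comes first.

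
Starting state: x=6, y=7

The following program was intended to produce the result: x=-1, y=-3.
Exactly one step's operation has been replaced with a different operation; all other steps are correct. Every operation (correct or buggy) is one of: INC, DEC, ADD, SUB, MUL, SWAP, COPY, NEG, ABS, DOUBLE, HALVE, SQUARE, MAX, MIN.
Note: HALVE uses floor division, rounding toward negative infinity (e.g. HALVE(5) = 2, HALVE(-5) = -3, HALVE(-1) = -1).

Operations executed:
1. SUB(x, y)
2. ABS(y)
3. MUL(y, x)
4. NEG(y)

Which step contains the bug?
Step 3

Trace with buggy code:
Initial: x=6, y=7
After step 1: x=-1, y=7
After step 2: x=-1, y=7
After step 3: x=-1, y=-7
After step 4: x=-1, y=7
Actual final x=-1, y=7 ≠ expected x=-1, y=-3.
Step 3 is the only position where a single-operation replacement can produce the expected result.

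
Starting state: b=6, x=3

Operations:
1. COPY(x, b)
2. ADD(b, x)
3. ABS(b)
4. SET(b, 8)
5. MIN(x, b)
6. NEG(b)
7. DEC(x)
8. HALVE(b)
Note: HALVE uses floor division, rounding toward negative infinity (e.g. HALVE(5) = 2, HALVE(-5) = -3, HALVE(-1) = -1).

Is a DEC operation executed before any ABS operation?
No

First DEC: step 7
First ABS: step 3
Since 7 > 3, ABS comes first.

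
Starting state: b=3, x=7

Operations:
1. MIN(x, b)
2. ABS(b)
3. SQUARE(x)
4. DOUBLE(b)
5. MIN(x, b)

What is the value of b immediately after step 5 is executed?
b = 6

Tracing b through execution:
Initial: b = 3
After step 1 (MIN(x, b)): b = 3
After step 2 (ABS(b)): b = 3
After step 3 (SQUARE(x)): b = 3
After step 4 (DOUBLE(b)): b = 6
After step 5 (MIN(x, b)): b = 6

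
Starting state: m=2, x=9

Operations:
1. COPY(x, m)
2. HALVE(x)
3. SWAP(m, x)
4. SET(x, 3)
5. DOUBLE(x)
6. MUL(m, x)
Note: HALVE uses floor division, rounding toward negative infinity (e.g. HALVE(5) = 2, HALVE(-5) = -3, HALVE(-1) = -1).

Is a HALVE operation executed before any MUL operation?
Yes

First HALVE: step 2
First MUL: step 6
Since 2 < 6, HALVE comes first.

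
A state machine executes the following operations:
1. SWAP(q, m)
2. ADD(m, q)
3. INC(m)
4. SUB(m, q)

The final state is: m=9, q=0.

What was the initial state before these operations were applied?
m=0, q=8

Working backwards:
Final state: m=9, q=0
Before step 4 (SUB(m, q)): m=9, q=0
Before step 3 (INC(m)): m=8, q=0
Before step 2 (ADD(m, q)): m=8, q=0
Before step 1 (SWAP(q, m)): m=0, q=8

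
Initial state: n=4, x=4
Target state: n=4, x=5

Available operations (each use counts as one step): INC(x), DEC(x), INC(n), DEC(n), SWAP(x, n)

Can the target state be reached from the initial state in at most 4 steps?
Yes

Path (1 step): INC(x)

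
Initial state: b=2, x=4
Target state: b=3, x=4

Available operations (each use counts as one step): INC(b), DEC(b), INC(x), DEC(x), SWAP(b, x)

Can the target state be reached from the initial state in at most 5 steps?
Yes

Path (1 step): INC(b)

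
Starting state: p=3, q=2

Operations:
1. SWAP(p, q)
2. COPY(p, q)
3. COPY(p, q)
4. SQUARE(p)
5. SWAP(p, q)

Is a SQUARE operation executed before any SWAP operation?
No

First SQUARE: step 4
First SWAP: step 1
Since 4 > 1, SWAP comes first.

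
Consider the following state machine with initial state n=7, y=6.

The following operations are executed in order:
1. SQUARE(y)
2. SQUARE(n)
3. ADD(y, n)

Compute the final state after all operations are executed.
{n: 49, y: 85}

Step-by-step execution:
Initial: n=7, y=6
After step 1 (SQUARE(y)): n=7, y=36
After step 2 (SQUARE(n)): n=49, y=36
After step 3 (ADD(y, n)): n=49, y=85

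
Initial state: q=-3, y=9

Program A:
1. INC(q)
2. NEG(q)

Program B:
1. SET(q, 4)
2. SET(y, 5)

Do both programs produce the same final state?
No

Program A final state: q=2, y=9
Program B final state: q=4, y=5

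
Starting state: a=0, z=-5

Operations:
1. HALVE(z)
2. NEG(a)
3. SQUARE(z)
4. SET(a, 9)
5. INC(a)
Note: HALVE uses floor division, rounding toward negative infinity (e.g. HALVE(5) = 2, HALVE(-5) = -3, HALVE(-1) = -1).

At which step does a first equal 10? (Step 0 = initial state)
Step 5

Tracing a:
Initial: a = 0
After step 1: a = 0
After step 2: a = 0
After step 3: a = 0
After step 4: a = 9
After step 5: a = 10 ← first occurrence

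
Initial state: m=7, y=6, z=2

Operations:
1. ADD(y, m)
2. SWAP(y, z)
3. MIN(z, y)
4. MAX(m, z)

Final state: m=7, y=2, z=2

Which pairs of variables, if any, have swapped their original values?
None

Comparing initial and final values:
y: 6 → 2
m: 7 → 7
z: 2 → 2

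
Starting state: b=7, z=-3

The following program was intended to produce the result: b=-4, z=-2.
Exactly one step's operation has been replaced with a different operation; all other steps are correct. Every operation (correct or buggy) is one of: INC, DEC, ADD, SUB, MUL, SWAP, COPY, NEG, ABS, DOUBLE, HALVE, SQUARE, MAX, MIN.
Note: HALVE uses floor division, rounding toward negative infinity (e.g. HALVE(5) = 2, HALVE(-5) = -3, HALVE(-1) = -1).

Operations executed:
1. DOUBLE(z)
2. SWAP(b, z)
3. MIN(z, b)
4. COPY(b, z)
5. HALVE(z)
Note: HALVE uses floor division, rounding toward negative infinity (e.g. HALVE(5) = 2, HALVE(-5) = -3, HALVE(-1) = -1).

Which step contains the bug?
Step 1

Trace with buggy code:
Initial: b=7, z=-3
After step 1: b=7, z=-6
After step 2: b=-6, z=7
After step 3: b=-6, z=-6
After step 4: b=-6, z=-6
After step 5: b=-6, z=-3
Actual final b=-6, z=-3 ≠ expected b=-4, z=-2.
Step 1 is the only position where a single-operation replacement can produce the expected result.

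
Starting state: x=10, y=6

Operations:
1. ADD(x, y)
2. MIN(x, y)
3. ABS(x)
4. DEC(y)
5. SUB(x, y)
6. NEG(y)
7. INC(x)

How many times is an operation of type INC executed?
1

Counting INC operations:
Step 7: INC(x) ← INC
Total: 1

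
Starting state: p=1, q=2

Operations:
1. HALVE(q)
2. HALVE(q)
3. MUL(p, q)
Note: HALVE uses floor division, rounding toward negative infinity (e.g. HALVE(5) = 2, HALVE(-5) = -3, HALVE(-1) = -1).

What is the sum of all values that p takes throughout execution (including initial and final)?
3

Values of p at each step:
Initial: p = 1
After step 1: p = 1
After step 2: p = 1
After step 3: p = 0
Sum = 1 + 1 + 1 + 0 = 3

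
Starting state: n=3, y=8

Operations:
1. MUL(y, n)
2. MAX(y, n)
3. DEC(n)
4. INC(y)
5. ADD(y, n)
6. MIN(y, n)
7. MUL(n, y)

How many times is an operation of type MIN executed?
1

Counting MIN operations:
Step 6: MIN(y, n) ← MIN
Total: 1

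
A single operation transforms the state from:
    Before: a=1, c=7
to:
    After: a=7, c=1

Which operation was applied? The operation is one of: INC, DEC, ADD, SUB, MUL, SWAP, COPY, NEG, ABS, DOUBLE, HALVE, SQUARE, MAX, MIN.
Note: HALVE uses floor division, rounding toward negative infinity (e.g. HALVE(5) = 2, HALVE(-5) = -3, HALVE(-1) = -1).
SWAP(c, a)

Analyzing the change:
Before: a=1, c=7
After: a=7, c=1
Variable c changed from 7 to 1
Variable a changed from 1 to 7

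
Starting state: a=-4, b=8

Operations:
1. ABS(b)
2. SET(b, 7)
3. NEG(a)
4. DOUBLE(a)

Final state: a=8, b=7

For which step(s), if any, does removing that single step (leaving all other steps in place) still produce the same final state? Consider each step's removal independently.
Step(s) 1

Testing removal of each single step:
Without step 1: final = a=8, b=7 (same)
Without step 2: final = a=8, b=8 (different)
Without step 3: final = a=-8, b=7 (different)
Without step 4: final = a=4, b=7 (different)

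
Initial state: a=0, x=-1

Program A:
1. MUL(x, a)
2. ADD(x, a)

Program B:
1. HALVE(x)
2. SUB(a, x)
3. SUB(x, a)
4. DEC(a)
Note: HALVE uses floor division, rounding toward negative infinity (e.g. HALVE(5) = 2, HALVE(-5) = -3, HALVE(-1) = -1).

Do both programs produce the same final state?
No

Program A final state: a=0, x=0
Program B final state: a=0, x=-2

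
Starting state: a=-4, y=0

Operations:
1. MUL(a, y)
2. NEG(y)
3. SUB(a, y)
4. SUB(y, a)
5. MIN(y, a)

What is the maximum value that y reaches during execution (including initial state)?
0

Values of y at each step:
Initial: y = 0 ← maximum
After step 1: y = 0
After step 2: y = 0
After step 3: y = 0
After step 4: y = 0
After step 5: y = 0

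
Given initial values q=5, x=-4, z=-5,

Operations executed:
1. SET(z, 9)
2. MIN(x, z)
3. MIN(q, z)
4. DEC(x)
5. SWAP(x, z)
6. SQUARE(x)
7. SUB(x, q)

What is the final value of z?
z = -5

Tracing execution:
Step 1: SET(z, 9) → z = 9
Step 2: MIN(x, z) → z = 9
Step 3: MIN(q, z) → z = 9
Step 4: DEC(x) → z = 9
Step 5: SWAP(x, z) → z = -5
Step 6: SQUARE(x) → z = -5
Step 7: SUB(x, q) → z = -5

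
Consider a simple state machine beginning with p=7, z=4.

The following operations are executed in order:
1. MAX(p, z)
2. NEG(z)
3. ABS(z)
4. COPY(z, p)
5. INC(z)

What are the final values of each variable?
{p: 7, z: 8}

Step-by-step execution:
Initial: p=7, z=4
After step 1 (MAX(p, z)): p=7, z=4
After step 2 (NEG(z)): p=7, z=-4
After step 3 (ABS(z)): p=7, z=4
After step 4 (COPY(z, p)): p=7, z=7
After step 5 (INC(z)): p=7, z=8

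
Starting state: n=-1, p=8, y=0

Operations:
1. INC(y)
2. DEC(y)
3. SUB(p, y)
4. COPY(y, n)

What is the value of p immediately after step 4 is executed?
p = 8

Tracing p through execution:
Initial: p = 8
After step 1 (INC(y)): p = 8
After step 2 (DEC(y)): p = 8
After step 3 (SUB(p, y)): p = 8
After step 4 (COPY(y, n)): p = 8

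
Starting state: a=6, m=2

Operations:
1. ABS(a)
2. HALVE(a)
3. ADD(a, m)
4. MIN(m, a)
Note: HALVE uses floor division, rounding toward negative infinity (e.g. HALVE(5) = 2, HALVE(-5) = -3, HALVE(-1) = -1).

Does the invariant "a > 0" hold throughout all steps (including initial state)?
Yes

The invariant holds at every step.

State at each step:
Initial: a=6, m=2
After step 1: a=6, m=2
After step 2: a=3, m=2
After step 3: a=5, m=2
After step 4: a=5, m=2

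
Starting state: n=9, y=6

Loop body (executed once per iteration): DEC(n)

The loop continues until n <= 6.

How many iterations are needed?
3

Tracing iterations:
Initial: n=9, y=6
After iteration 1: n=8, y=6
After iteration 2: n=7, y=6
After iteration 3: n=6, y=6
n <= 6 now holds, so the loop exits after 3 iterations.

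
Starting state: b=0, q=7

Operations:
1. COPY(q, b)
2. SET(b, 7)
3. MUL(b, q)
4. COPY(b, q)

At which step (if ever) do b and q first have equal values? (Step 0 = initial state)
Step 1

b and q first become equal after step 1.

Comparing values at each step:
Initial: b=0, q=7
After step 1: b=0, q=0 ← equal!
After step 2: b=7, q=0
After step 3: b=0, q=0 ← equal!
After step 4: b=0, q=0 ← equal!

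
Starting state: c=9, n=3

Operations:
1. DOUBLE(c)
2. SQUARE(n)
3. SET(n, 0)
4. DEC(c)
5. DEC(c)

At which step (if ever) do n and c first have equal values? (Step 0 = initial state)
Never

n and c never become equal during execution.

Comparing values at each step:
Initial: n=3, c=9
After step 1: n=3, c=18
After step 2: n=9, c=18
After step 3: n=0, c=18
After step 4: n=0, c=17
After step 5: n=0, c=16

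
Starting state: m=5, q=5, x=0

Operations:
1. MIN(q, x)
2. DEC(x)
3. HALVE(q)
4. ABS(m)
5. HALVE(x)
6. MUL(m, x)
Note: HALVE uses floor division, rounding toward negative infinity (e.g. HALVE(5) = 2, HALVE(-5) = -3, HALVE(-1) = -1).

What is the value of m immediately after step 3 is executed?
m = 5

Tracing m through execution:
Initial: m = 5
After step 1 (MIN(q, x)): m = 5
After step 2 (DEC(x)): m = 5
After step 3 (HALVE(q)): m = 5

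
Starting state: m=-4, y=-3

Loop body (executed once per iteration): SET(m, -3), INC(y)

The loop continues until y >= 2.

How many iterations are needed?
5

Tracing iterations:
Initial: m=-4, y=-3
After iteration 1: m=-3, y=-2
After iteration 2: m=-3, y=-1
After iteration 3: m=-3, y=0
After iteration 4: m=-3, y=1
After iteration 5: m=-3, y=2
y >= 2 now holds, so the loop exits after 5 iterations.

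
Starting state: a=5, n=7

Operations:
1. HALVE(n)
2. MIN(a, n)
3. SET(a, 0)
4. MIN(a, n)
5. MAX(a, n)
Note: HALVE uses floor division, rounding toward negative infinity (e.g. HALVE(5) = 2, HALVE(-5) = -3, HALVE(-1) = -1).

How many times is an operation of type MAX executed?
1

Counting MAX operations:
Step 5: MAX(a, n) ← MAX
Total: 1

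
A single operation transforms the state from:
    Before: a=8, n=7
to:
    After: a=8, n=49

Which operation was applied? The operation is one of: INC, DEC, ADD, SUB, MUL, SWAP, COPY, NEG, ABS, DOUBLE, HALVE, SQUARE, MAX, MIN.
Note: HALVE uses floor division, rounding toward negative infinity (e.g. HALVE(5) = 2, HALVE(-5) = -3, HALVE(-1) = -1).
SQUARE(n)

Analyzing the change:
Before: a=8, n=7
After: a=8, n=49
Variable n changed from 7 to 49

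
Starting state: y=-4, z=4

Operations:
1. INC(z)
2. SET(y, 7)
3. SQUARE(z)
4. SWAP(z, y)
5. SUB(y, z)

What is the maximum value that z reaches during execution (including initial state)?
25

Values of z at each step:
Initial: z = 4
After step 1: z = 5
After step 2: z = 5
After step 3: z = 25 ← maximum
After step 4: z = 7
After step 5: z = 7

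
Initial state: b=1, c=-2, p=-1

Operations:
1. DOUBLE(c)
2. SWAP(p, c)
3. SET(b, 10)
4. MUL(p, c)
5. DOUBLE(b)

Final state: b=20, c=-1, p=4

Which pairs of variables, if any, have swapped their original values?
None

Comparing initial and final values:
p: -1 → 4
b: 1 → 20
c: -2 → -1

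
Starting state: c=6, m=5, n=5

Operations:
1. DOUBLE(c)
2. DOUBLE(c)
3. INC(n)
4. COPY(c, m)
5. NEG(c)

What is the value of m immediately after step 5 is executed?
m = 5

Tracing m through execution:
Initial: m = 5
After step 1 (DOUBLE(c)): m = 5
After step 2 (DOUBLE(c)): m = 5
After step 3 (INC(n)): m = 5
After step 4 (COPY(c, m)): m = 5
After step 5 (NEG(c)): m = 5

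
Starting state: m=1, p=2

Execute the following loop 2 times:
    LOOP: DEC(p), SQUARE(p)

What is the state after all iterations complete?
m=1, p=0

Iteration trace:
Start: m=1, p=2
After iteration 1: m=1, p=1
After iteration 2: m=1, p=0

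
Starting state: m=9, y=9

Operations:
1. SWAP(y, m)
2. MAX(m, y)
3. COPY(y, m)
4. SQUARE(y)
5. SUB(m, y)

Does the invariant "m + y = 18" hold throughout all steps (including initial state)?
No, violated after step 4

The invariant is violated after step 4.

State at each step:
Initial: m=9, y=9
After step 1: m=9, y=9
After step 2: m=9, y=9
After step 3: m=9, y=9
After step 4: m=9, y=81
After step 5: m=-72, y=81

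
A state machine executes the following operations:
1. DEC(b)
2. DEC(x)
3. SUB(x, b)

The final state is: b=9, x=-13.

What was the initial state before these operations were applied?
b=10, x=-3

Working backwards:
Final state: b=9, x=-13
Before step 3 (SUB(x, b)): b=9, x=-4
Before step 2 (DEC(x)): b=9, x=-3
Before step 1 (DEC(b)): b=10, x=-3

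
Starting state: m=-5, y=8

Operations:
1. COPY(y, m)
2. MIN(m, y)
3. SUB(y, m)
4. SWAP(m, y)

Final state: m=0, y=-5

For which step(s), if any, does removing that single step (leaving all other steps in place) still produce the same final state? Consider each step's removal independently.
Step(s) 2

Testing removal of each single step:
Without step 1: final = m=13, y=-5 (different)
Without step 2: final = m=0, y=-5 (same)
Without step 3: final = m=-5, y=-5 (different)
Without step 4: final = m=-5, y=0 (different)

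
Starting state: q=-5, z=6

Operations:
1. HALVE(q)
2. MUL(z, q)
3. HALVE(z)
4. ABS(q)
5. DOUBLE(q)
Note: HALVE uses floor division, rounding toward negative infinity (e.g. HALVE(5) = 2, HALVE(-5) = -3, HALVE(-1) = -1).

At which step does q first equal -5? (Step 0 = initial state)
Step 0

Tracing q:
Initial: q = -5 ← first occurrence
After step 1: q = -3
After step 2: q = -3
After step 3: q = -3
After step 4: q = 3
After step 5: q = 6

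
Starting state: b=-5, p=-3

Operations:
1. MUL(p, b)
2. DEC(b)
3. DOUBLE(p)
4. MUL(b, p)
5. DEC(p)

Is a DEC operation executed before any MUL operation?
No

First DEC: step 2
First MUL: step 1
Since 2 > 1, MUL comes first.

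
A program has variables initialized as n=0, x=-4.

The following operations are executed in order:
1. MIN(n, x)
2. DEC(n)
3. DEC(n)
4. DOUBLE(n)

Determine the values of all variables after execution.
{n: -12, x: -4}

Step-by-step execution:
Initial: n=0, x=-4
After step 1 (MIN(n, x)): n=-4, x=-4
After step 2 (DEC(n)): n=-5, x=-4
After step 3 (DEC(n)): n=-6, x=-4
After step 4 (DOUBLE(n)): n=-12, x=-4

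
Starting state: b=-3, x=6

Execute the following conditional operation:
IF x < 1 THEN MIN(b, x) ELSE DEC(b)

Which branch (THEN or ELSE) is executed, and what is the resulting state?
Branch: ELSE, Final state: b=-4, x=6

Evaluating condition: x < 1
x = 6
Condition is False, so ELSE branch executes
After DEC(b): b=-4, x=6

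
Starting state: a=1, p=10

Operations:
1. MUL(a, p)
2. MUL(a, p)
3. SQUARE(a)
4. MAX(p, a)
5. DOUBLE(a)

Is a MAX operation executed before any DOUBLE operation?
Yes

First MAX: step 4
First DOUBLE: step 5
Since 4 < 5, MAX comes first.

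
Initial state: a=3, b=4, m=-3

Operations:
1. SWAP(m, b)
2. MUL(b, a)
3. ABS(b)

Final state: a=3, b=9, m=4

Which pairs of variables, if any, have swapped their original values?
None

Comparing initial and final values:
m: -3 → 4
a: 3 → 3
b: 4 → 9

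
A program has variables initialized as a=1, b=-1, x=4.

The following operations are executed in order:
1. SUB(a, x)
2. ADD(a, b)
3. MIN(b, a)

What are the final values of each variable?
{a: -4, b: -4, x: 4}

Step-by-step execution:
Initial: a=1, b=-1, x=4
After step 1 (SUB(a, x)): a=-3, b=-1, x=4
After step 2 (ADD(a, b)): a=-4, b=-1, x=4
After step 3 (MIN(b, a)): a=-4, b=-4, x=4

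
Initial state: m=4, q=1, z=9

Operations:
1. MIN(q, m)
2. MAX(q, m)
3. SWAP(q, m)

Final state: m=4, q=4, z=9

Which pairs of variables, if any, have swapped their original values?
None

Comparing initial and final values:
q: 1 → 4
m: 4 → 4
z: 9 → 9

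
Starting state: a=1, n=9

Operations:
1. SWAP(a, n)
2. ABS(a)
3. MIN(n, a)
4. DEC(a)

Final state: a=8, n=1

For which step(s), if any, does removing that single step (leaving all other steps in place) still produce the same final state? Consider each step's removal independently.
Step(s) 2, 3

Testing removal of each single step:
Without step 1: final = a=0, n=1 (different)
Without step 2: final = a=8, n=1 (same)
Without step 3: final = a=8, n=1 (same)
Without step 4: final = a=9, n=1 (different)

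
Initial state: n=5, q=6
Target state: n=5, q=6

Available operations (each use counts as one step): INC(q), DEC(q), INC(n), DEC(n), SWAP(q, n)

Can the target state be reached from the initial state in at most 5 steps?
Yes

Path (0 steps): 0 steps (already at target)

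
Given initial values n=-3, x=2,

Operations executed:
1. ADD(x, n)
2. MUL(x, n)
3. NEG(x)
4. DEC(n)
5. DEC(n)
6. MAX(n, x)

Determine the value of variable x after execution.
x = -3

Tracing execution:
Step 1: ADD(x, n) → x = -1
Step 2: MUL(x, n) → x = 3
Step 3: NEG(x) → x = -3
Step 4: DEC(n) → x = -3
Step 5: DEC(n) → x = -3
Step 6: MAX(n, x) → x = -3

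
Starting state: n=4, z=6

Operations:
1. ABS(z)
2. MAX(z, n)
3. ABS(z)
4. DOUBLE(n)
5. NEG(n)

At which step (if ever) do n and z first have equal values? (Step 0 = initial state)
Never

n and z never become equal during execution.

Comparing values at each step:
Initial: n=4, z=6
After step 1: n=4, z=6
After step 2: n=4, z=6
After step 3: n=4, z=6
After step 4: n=8, z=6
After step 5: n=-8, z=6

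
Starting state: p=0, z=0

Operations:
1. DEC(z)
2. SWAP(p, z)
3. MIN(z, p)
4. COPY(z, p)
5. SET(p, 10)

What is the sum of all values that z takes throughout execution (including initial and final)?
-4

Values of z at each step:
Initial: z = 0
After step 1: z = -1
After step 2: z = 0
After step 3: z = -1
After step 4: z = -1
After step 5: z = -1
Sum = 0 + -1 + 0 + -1 + -1 + -1 = -4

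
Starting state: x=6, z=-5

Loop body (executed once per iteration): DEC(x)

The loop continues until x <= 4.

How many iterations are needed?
2

Tracing iterations:
Initial: x=6, z=-5
After iteration 1: x=5, z=-5
After iteration 2: x=4, z=-5
x <= 4 now holds, so the loop exits after 2 iterations.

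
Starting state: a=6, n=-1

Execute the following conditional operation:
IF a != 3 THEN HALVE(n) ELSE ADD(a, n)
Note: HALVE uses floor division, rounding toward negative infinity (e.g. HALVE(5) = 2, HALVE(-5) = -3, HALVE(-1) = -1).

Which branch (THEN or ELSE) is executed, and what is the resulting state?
Branch: THEN, Final state: a=6, n=-1

Evaluating condition: a != 3
a = 6
Condition is True, so THEN branch executes
After HALVE(n): a=6, n=-1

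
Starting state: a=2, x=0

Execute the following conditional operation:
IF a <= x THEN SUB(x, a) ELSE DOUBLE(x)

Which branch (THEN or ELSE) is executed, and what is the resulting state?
Branch: ELSE, Final state: a=2, x=0

Evaluating condition: a <= x
a = 2, x = 0
Condition is False, so ELSE branch executes
After DOUBLE(x): a=2, x=0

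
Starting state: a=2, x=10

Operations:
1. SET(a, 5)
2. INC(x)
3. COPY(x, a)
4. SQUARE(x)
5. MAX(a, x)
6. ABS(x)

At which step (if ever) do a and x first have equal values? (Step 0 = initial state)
Step 3

a and x first become equal after step 3.

Comparing values at each step:
Initial: a=2, x=10
After step 1: a=5, x=10
After step 2: a=5, x=11
After step 3: a=5, x=5 ← equal!
After step 4: a=5, x=25
After step 5: a=25, x=25 ← equal!
After step 6: a=25, x=25 ← equal!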